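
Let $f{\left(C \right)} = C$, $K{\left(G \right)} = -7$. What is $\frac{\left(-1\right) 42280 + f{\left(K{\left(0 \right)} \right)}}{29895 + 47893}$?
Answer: $- \frac{42287}{77788} \approx -0.54362$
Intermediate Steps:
$\frac{\left(-1\right) 42280 + f{\left(K{\left(0 \right)} \right)}}{29895 + 47893} = \frac{\left(-1\right) 42280 - 7}{29895 + 47893} = \frac{-42280 - 7}{77788} = \left(-42287\right) \frac{1}{77788} = - \frac{42287}{77788}$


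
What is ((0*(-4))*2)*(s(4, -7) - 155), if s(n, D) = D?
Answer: 0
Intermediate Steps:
((0*(-4))*2)*(s(4, -7) - 155) = ((0*(-4))*2)*(-7 - 155) = (0*2)*(-162) = 0*(-162) = 0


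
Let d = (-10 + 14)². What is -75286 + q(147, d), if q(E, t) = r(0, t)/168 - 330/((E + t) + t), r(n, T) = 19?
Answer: -2264052631/30072 ≈ -75288.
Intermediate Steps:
d = 16 (d = 4² = 16)
q(E, t) = 19/168 - 330/(E + 2*t) (q(E, t) = 19/168 - 330/((E + t) + t) = 19*(1/168) - 330/(E + 2*t) = 19/168 - 330/(E + 2*t))
-75286 + q(147, d) = -75286 + (-55440 + 19*147 + 38*16)/(168*(147 + 2*16)) = -75286 + (-55440 + 2793 + 608)/(168*(147 + 32)) = -75286 + (1/168)*(-52039)/179 = -75286 + (1/168)*(1/179)*(-52039) = -75286 - 52039/30072 = -2264052631/30072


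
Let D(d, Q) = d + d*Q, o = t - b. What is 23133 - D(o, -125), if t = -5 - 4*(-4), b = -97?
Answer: 36525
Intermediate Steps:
t = 11 (t = -5 + 16 = 11)
o = 108 (o = 11 - 1*(-97) = 11 + 97 = 108)
D(d, Q) = d + Q*d
23133 - D(o, -125) = 23133 - 108*(1 - 125) = 23133 - 108*(-124) = 23133 - 1*(-13392) = 23133 + 13392 = 36525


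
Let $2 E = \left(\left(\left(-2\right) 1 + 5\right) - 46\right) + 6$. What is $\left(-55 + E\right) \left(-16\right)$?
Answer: $1176$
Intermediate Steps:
$E = - \frac{37}{2}$ ($E = \frac{\left(\left(\left(-2\right) 1 + 5\right) - 46\right) + 6}{2} = \frac{\left(\left(-2 + 5\right) - 46\right) + 6}{2} = \frac{\left(3 - 46\right) + 6}{2} = \frac{-43 + 6}{2} = \frac{1}{2} \left(-37\right) = - \frac{37}{2} \approx -18.5$)
$\left(-55 + E\right) \left(-16\right) = \left(-55 - \frac{37}{2}\right) \left(-16\right) = \left(- \frac{147}{2}\right) \left(-16\right) = 1176$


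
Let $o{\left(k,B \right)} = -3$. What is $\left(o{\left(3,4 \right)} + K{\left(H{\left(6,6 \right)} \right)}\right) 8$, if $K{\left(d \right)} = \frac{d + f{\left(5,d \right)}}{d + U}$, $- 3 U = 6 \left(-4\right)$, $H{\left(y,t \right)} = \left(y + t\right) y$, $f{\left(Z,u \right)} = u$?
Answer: $- \frac{48}{5} \approx -9.6$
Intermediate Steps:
$H{\left(y,t \right)} = y \left(t + y\right)$ ($H{\left(y,t \right)} = \left(t + y\right) y = y \left(t + y\right)$)
$U = 8$ ($U = - \frac{6 \left(-4\right)}{3} = \left(- \frac{1}{3}\right) \left(-24\right) = 8$)
$K{\left(d \right)} = \frac{2 d}{8 + d}$ ($K{\left(d \right)} = \frac{d + d}{d + 8} = \frac{2 d}{8 + d}$)
$\left(o{\left(3,4 \right)} + K{\left(H{\left(6,6 \right)} \right)}\right) 8 = \left(-3 + \frac{2 \cdot 6 \left(6 + 6\right)}{8 + 6 \left(6 + 6\right)}\right) 8 = \left(-3 + \frac{2 \cdot 6 \cdot 12}{8 + 6 \cdot 12}\right) 8 = \left(-3 + 2 \cdot 72 \frac{1}{8 + 72}\right) 8 = \left(-3 + 2 \cdot 72 \cdot \frac{1}{80}\right) 8 = \left(-3 + \frac{9}{5}\right) 8 = \left(- \frac{6}{5}\right) 8 = - \frac{48}{5}$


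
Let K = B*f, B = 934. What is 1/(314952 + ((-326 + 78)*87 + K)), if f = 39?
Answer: 1/329802 ≈ 3.0321e-6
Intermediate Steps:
K = 36426 (K = 934*39 = 36426)
1/(314952 + ((-326 + 78)*87 + K)) = 1/(314952 + ((-326 + 78)*87 + 36426)) = 1/(314952 + (-248*87 + 36426)) = 1/(314952 + (-21576 + 36426)) = 1/(314952 + 14850) = 1/329802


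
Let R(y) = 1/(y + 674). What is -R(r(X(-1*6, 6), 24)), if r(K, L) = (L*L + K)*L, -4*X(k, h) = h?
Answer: -1/14462 ≈ -6.9147e-5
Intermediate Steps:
X(k, h) = -h/4
r(K, L) = L*(K + L²) (r(K, L) = (L² + K)*L = (K + L²)*L = L*(K + L²))
R(y) = 1/(674 + y)
-R(r(X(-1*6, 6), 24)) = -1/(674 + 24*(-¼*6 + 24²)) = -1/(674 + 24*(-3/2 + 576)) = -1/(674 + 24*(1149/2)) = -1/(674 + 13788) = -1/14462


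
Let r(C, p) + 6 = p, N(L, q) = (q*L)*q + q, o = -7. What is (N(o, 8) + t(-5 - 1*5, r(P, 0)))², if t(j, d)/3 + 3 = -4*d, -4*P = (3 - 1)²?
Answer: 142129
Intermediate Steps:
N(L, q) = q + L*q² (N(L, q) = (L*q)*q + q = L*q² + q = q + L*q²)
P = -1 (P = -(3 - 1)²/4 = -¼*2² = -¼*4 = -1)
r(C, p) = -6 + p
t(j, d) = -9 - 12*d (t(j, d) = -9 + 3*(-4*d) = -9 - 12*d)
(N(o, 8) + t(-5 - 1*5, r(P, 0)))² = (8*(1 - 7*8) + (-9 - 12*(-6 + 0)))² = (8*(1 - 56) + (-9 - 12*(-6)))² = (8*(-55) + (-9 + 72))² = (-440 + 63)² = (-377)² = 142129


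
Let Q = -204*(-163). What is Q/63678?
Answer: 5542/10613 ≈ 0.52219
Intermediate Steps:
Q = 33252
Q/63678 = 33252/63678 = 33252*(1/63678) = 5542/10613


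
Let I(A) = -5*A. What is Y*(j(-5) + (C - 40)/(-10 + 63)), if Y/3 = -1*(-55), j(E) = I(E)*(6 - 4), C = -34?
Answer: 425040/53 ≈ 8019.6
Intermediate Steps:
j(E) = -10*E (j(E) = (-5*E)*(6 - 4) = -5*E*2 = -10*E)
Y = 165 (Y = 3*(-1*(-55)) = 3*55 = 165)
Y*(j(-5) + (C - 40)/(-10 + 63)) = 165*(-10*(-5) + (-34 - 40)/(-10 + 63)) = 165*(50 - 74/53) = 165*(2576/53) = 425040/53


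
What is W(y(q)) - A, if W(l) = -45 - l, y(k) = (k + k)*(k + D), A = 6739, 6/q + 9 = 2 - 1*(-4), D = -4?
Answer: -6808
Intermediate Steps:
q = -2 (q = 6/(-9 + (2 - 1*(-4))) = 6/(-9 + (2 + 4)) = 6/(-9 + 6) = 6/(-3) = 6*(-⅓) = -2)
y(k) = 2*k*(-4 + k) (y(k) = (k + k)*(k - 4) = (2*k)*(-4 + k) = 2*k*(-4 + k))
W(y(q)) - A = (-45 - 2*(-2)*(-4 - 2)) - 1*6739 = (-45 - 2*(-2)*(-6)) - 6739 = (-45 - 1*24) - 6739 = (-45 - 24) - 6739 = -69 - 6739 = -6808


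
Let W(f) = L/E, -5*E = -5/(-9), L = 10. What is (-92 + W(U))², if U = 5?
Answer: 33124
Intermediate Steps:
E = -⅑ (E = -(-1)/(-9) = -(-1)*(-1)/9 = -⅕*5/9 = -⅑ ≈ -0.11111)
W(f) = -90 (W(f) = 10/(-⅑) = 10*(-9) = -90)
(-92 + W(U))² = (-92 - 90)² = (-182)² = 33124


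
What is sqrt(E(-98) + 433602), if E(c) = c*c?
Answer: sqrt(443206) ≈ 665.74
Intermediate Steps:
E(c) = c**2
sqrt(E(-98) + 433602) = sqrt((-98)**2 + 433602) = sqrt(9604 + 433602) = sqrt(443206)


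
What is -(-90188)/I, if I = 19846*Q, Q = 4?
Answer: 22547/19846 ≈ 1.1361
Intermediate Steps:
I = 79384 (I = 19846*4 = 79384)
-(-90188)/I = -(-90188)/79384 = -1*(-22547/19846) = 22547/19846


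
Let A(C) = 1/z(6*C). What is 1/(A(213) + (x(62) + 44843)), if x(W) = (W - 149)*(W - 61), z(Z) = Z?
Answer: 1278/57198169 ≈ 2.2343e-5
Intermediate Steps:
x(W) = (-149 + W)*(-61 + W)
A(C) = 1/(6*C)
1/(A(213) + (x(62) + 44843)) = 1/((⅙)/213 + ((9089 + 62² - 210*62) + 44843)) = 1/((⅙)*(1/213) + ((9089 + 3844 - 13020) + 44843)) = 1/(1/1278 + (-87 + 44843)) = 1/(1/1278 + 44756) = 1/(57198169/1278) = 1278/57198169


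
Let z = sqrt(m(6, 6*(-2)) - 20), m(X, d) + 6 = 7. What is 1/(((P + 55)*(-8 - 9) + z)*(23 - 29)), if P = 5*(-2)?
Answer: 255/1170488 + I*sqrt(19)/3511464 ≈ 0.00021786 + 1.2413e-6*I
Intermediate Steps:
m(X, d) = 1 (m(X, d) = -6 + 7 = 1)
P = -10
z = I*sqrt(19) (z = sqrt(1 - 20) = sqrt(-19) = I*sqrt(19) ≈ 4.3589*I)
1/(((P + 55)*(-8 - 9) + z)*(23 - 29)) = 1/(((-10 + 55)*(-8 - 9) + I*sqrt(19))*(23 - 29)) = 1/((45*(-17) + I*sqrt(19))*(-6)) = 1/((-765 + I*sqrt(19))*(-6)) = 1/(4590 - 6*I*sqrt(19))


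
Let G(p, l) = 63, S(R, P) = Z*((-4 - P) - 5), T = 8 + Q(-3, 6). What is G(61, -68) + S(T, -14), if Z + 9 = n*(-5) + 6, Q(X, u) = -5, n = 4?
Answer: -52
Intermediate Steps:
T = 3 (T = 8 - 5 = 3)
Z = -23 (Z = -9 + (4*(-5) + 6) = -9 + (-20 + 6) = -9 - 14 = -23)
S(R, P) = 207 + 23*P (S(R, P) = -23*((-4 - P) - 5) = -23*(-9 - P) = 207 + 23*P)
G(61, -68) + S(T, -14) = 63 + (207 + 23*(-14)) = 63 + (207 - 322) = 63 - 115 = -52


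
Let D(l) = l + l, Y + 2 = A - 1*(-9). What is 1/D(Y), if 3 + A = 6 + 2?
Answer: 1/24 ≈ 0.041667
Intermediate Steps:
A = 5 (A = -3 + (6 + 2) = -3 + 8 = 5)
Y = 12 (Y = -2 + (5 - 1*(-9)) = -2 + (5 + 9) = -2 + 14 = 12)
D(l) = 2*l
1/D(Y) = 1/(2*12) = 1/24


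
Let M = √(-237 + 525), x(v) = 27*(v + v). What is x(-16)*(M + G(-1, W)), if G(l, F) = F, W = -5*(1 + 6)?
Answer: 30240 - 10368*√2 ≈ 15577.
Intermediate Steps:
W = -35 (W = -5*7 = -35)
x(v) = 54*v (x(v) = 27*(2*v) = 54*v)
M = 12*√2 (M = √288 = 12*√2 ≈ 16.971)
x(-16)*(M + G(-1, W)) = (54*(-16))*(12*√2 - 35) = -864*(-35 + 12*√2) = 30240 - 10368*√2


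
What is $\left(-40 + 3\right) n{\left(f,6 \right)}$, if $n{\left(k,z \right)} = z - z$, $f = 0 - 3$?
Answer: $0$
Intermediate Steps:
$f = -3$
$n{\left(k,z \right)} = 0$
$\left(-40 + 3\right) n{\left(f,6 \right)} = \left(-40 + 3\right) 0 = \left(-37\right) 0 = 0$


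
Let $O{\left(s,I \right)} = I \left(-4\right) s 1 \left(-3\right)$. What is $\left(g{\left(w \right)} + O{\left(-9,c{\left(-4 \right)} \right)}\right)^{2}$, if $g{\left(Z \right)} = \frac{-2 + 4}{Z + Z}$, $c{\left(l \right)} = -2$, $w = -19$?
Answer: $\frac{16834609}{361} \approx 46633.0$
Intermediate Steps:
$g{\left(Z \right)} = \frac{1}{Z}$ ($g{\left(Z \right)} = \frac{2}{2 Z} = 2 \frac{1}{2 Z} = \frac{1}{Z}$)
$O{\left(s,I \right)} = 12 I s$ ($O{\left(s,I \right)} = - 4 I s 1 \left(-3\right) = - 4 I s \left(-3\right) = 12 I s$)
$\left(g{\left(w \right)} + O{\left(-9,c{\left(-4 \right)} \right)}\right)^{2} = \left(\frac{1}{-19} + 12 \left(-2\right) \left(-9\right)\right)^{2} = \left(- \frac{1}{19} + 216\right)^{2} = \left(\frac{4103}{19}\right)^{2} = \frac{16834609}{361}$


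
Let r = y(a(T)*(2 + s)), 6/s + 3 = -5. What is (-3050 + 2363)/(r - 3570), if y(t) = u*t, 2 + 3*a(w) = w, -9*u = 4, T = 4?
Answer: 18549/96400 ≈ 0.19242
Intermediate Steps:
s = -3/4 (s = 6/(-3 - 5) = 6/(-8) = 6*(-1/8) = -3/4 ≈ -0.75000)
u = -4/9 (u = -1/9*4 = -4/9 ≈ -0.44444)
a(w) = -2/3 + w/3
y(t) = -4*t/9
r = -10/27 (r = -4*(-2/3 + (1/3)*4)*(2 - 3/4)/9 = -4*(-2/3 + 4/3)*5/(9*4) = -8*5/(27*4) = -4/9*5/6 = -10/27 ≈ -0.37037)
(-3050 + 2363)/(r - 3570) = (-3050 + 2363)/(-10/27 - 3570) = -687/(-96400/27) = -687*(-27/96400) = 18549/96400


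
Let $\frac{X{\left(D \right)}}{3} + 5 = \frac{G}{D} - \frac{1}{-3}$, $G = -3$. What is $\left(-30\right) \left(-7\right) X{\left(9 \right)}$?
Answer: $-3150$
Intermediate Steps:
$X{\left(D \right)} = -14 - \frac{9}{D}$ ($X{\left(D \right)} = -15 + 3 \left(- \frac{3}{D} - \frac{1}{-3}\right) = -15 + 3 \left(- \frac{3}{D} - - \frac{1}{3}\right) = -15 + 3 \left(- \frac{3}{D} + \frac{1}{3}\right) = -15 + 3 \left(\frac{1}{3} - \frac{3}{D}\right) = -15 + \left(1 - \frac{9}{D}\right) = -14 - \frac{9}{D}$)
$\left(-30\right) \left(-7\right) X{\left(9 \right)} = \left(-30\right) \left(-7\right) \left(-14 - \frac{9}{9}\right) = 210 \left(-14 - 1\right) = 210 \left(-15\right) = -3150$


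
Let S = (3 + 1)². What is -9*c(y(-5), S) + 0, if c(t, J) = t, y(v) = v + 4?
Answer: 9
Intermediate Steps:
y(v) = 4 + v
S = 16 (S = 4² = 16)
-9*c(y(-5), S) + 0 = -9*(4 - 5) + 0 = -9*(-1) + 0 = 9 + 0 = 9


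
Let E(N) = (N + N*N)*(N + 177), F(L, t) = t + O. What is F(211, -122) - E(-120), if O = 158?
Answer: -813924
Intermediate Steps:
F(L, t) = 158 + t (F(L, t) = t + 158 = 158 + t)
E(N) = (177 + N)*(N + N**2) (E(N) = (N + N**2)*(177 + N) = (177 + N)*(N + N**2))
F(211, -122) - E(-120) = (158 - 122) - (-120)*(177 + (-120)**2 + 178*(-120)) = 36 - (-120)*(177 + 14400 - 21360) = 36 - (-120)*(-6783) = 36 - 1*813960 = 36 - 813960 = -813924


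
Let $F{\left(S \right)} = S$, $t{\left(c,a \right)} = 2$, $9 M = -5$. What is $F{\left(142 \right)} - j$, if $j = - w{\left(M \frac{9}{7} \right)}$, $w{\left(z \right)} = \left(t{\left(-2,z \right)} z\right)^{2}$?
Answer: $\frac{7058}{49} \approx 144.04$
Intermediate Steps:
$M = - \frac{5}{9}$ ($M = \frac{1}{9} \left(-5\right) = - \frac{5}{9} \approx -0.55556$)
$w{\left(z \right)} = 4 z^{2}$ ($w{\left(z \right)} = \left(2 z\right)^{2} = 4 z^{2}$)
$j = - \frac{100}{49}$ ($j = - 4 \left(- \frac{5 \cdot \frac{9}{7}}{9}\right)^{2} = - 4 \left(- \frac{5 \cdot 9 \cdot \frac{1}{7}}{9}\right)^{2} = - 4 \left(\left(- \frac{5}{9}\right) \frac{9}{7}\right)^{2} = - 4 \left(- \frac{5}{7}\right)^{2} = - \frac{4 \cdot 25}{49} = \left(-1\right) \frac{100}{49} = - \frac{100}{49} \approx -2.0408$)
$F{\left(142 \right)} - j = 142 - - \frac{100}{49} = 142 + \frac{100}{49} = \frac{7058}{49}$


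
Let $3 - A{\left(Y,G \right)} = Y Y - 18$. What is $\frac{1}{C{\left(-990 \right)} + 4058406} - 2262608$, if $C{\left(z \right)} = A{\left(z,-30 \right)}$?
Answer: $- \frac{6965047296815}{3078327} \approx -2.2626 \cdot 10^{6}$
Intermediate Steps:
$A{\left(Y,G \right)} = 21 - Y^{2}$ ($A{\left(Y,G \right)} = 3 - \left(Y Y - 18\right) = 3 - \left(Y^{2} - 18\right) = 3 - \left(-18 + Y^{2}\right) = 21 - Y^{2}$)
$C{\left(z \right)} = 21 - z^{2}$
$\frac{1}{C{\left(-990 \right)} + 4058406} - 2262608 = \frac{1}{\left(21 - \left(-990\right)^{2}\right) + 4058406} - 2262608 = \frac{1}{\left(21 - 980100\right) + 4058406} - 2262608 = \frac{1}{-980079 + 4058406} - 2262608 = \frac{1}{3078327} - 2262608 = - \frac{6965047296815}{3078327}$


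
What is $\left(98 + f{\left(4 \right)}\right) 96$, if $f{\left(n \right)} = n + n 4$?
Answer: $11328$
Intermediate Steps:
$f{\left(n \right)} = 5 n$ ($f{\left(n \right)} = n + 4 n = 5 n$)
$\left(98 + f{\left(4 \right)}\right) 96 = \left(98 + 5 \cdot 4\right) 96 = \left(98 + 20\right) 96 = 118 \cdot 96 = 11328$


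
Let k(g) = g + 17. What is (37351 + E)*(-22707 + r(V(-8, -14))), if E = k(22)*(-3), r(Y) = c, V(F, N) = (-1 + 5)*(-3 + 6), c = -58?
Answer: -847632010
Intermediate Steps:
k(g) = 17 + g
V(F, N) = 12 (V(F, N) = 4*3 = 12)
r(Y) = -58
E = -117 (E = (17 + 22)*(-3) = 39*(-3) = -117)
(37351 + E)*(-22707 + r(V(-8, -14))) = (37351 - 117)*(-22707 - 58) = 37234*(-22765) = -847632010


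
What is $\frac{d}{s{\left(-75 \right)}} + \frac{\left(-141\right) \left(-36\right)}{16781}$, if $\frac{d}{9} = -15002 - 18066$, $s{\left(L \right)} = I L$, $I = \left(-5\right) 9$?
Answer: $- \frac{553010608}{6292875} \approx -87.879$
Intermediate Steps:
$I = -45$
$s{\left(L \right)} = - 45 L$
$d = -297612$ ($d = 9 \left(-15002 - 18066\right) = 9 \left(-33068\right) = -297612$)
$\frac{d}{s{\left(-75 \right)}} + \frac{\left(-141\right) \left(-36\right)}{16781} = - \frac{297612}{\left(-45\right) \left(-75\right)} + \frac{\left(-141\right) \left(-36\right)}{16781} = - \frac{297612}{3375} + 5076 \cdot \frac{1}{16781} = \left(-297612\right) \frac{1}{3375} + \frac{5076}{16781} = - \frac{33068}{375} + \frac{5076}{16781} = - \frac{553010608}{6292875}$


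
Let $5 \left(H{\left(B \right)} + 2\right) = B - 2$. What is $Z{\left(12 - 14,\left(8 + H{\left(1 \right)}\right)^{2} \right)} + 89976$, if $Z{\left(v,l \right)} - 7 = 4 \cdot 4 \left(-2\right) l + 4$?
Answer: $\frac{2222763}{25} \approx 88911.0$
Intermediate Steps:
$H{\left(B \right)} = - \frac{12}{5} + \frac{B}{5}$ ($H{\left(B \right)} = -2 + \frac{B - 2}{5} = -2 + \frac{-2 + B}{5} = -2 + \left(- \frac{2}{5} + \frac{B}{5}\right) = - \frac{12}{5} + \frac{B}{5}$)
$Z{\left(v,l \right)} = 11 - 32 l$ ($Z{\left(v,l \right)} = 7 + \left(4 \cdot 4 \left(-2\right) l + 4\right) = 7 + \left(4 \left(- 8 l\right) + 4\right) = 7 - \left(-4 + 32 l\right) = 11 - 32 l$)
$Z{\left(12 - 14,\left(8 + H{\left(1 \right)}\right)^{2} \right)} + 89976 = \left(11 - 32 \left(8 + \left(- \frac{12}{5} + \frac{1}{5} \cdot 1\right)\right)^{2}\right) + 89976 = \left(11 - 32 \left(8 + \left(- \frac{12}{5} + \frac{1}{5}\right)\right)^{2}\right) + 89976 = \left(11 - 32 \left(8 - \frac{11}{5}\right)^{2}\right) + 89976 = \left(11 - 32 \left(\frac{29}{5}\right)^{2}\right) + 89976 = \left(11 - \frac{26912}{25}\right) + 89976 = - \frac{26637}{25} + 89976 = \frac{2222763}{25}$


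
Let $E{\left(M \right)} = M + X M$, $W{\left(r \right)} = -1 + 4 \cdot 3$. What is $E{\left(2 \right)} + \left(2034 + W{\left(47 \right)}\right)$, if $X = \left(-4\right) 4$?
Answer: $2015$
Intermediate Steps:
$X = -16$
$W{\left(r \right)} = 11$ ($W{\left(r \right)} = -1 + 12 = 11$)
$E{\left(M \right)} = - 15 M$ ($E{\left(M \right)} = M - 16 M = - 15 M$)
$E{\left(2 \right)} + \left(2034 + W{\left(47 \right)}\right) = \left(-15\right) 2 + \left(2034 + 11\right) = -30 + 2045 = 2015$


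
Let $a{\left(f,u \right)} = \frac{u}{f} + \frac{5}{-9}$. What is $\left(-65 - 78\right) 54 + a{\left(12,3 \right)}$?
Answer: $- \frac{278003}{36} \approx -7722.3$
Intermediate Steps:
$a{\left(f,u \right)} = - \frac{5}{9} + \frac{u}{f}$ ($a{\left(f,u \right)} = \frac{u}{f} + 5 \left(- \frac{1}{9}\right) = \frac{u}{f} - \frac{5}{9} = - \frac{5}{9} + \frac{u}{f}$)
$\left(-65 - 78\right) 54 + a{\left(12,3 \right)} = \left(-65 - 78\right) 54 - \left(\frac{5}{9} - \frac{3}{12}\right) = \left(-65 - 78\right) 54 + \left(- \frac{5}{9} + 3 \cdot \frac{1}{12}\right) = \left(-143\right) 54 + \left(- \frac{5}{9} + \frac{1}{4}\right) = -7722 - \frac{11}{36} = - \frac{278003}{36}$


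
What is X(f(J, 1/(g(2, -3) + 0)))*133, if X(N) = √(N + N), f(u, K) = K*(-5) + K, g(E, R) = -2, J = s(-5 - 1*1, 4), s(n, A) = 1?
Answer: 266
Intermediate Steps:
J = 1
f(u, K) = -4*K (f(u, K) = -5*K + K = -4*K)
X(N) = √2*√N (X(N) = √(2*N) = √2*√N)
X(f(J, 1/(g(2, -3) + 0)))*133 = (√2*√(-4/(-2 + 0)))*133 = (√2*√(-4/(-2)))*133 = (√2*√(-4*(-½)))*133 = (√2*√2)*133 = 2*133 = 266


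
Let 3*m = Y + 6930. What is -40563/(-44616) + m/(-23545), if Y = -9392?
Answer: 991670699/1050483720 ≈ 0.94401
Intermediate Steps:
m = -2462/3 (m = (-9392 + 6930)/3 = (1/3)*(-2462) = -2462/3 ≈ -820.67)
-40563/(-44616) + m/(-23545) = -40563/(-44616) - 2462/3/(-23545) = -40563*(-1/44616) - 2462/3*(-1/23545) = 13521/14872 + 2462/70635 = 991670699/1050483720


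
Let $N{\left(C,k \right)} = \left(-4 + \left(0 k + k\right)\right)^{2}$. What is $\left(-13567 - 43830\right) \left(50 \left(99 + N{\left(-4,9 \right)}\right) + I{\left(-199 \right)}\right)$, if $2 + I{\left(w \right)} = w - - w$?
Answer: $-332902600$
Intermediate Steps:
$N{\left(C,k \right)} = \left(-4 + k\right)^{2}$ ($N{\left(C,k \right)} = \left(-4 + \left(0 + k\right)\right)^{2} = \left(-4 + k\right)^{2}$)
$I{\left(w \right)} = -2 + 2 w$ ($I{\left(w \right)} = -2 + \left(w - - w\right) = -2 + \left(w + w\right) = -2 + 2 w$)
$\left(-13567 - 43830\right) \left(50 \left(99 + N{\left(-4,9 \right)}\right) + I{\left(-199 \right)}\right) = \left(-13567 - 43830\right) \left(50 \left(99 + \left(-4 + 9\right)^{2}\right) + \left(-2 + 2 \left(-199\right)\right)\right) = - 57397 \left(50 \left(99 + 5^{2}\right) - 400\right) = - 57397 \left(50 \left(99 + 25\right) - 400\right) = - 57397 \left(50 \cdot 124 - 400\right) = - 57397 \left(6200 - 400\right) = \left(-57397\right) 5800 = -332902600$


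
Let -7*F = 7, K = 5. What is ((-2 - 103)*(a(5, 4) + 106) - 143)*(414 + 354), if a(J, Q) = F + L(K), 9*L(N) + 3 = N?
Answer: -8594944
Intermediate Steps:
L(N) = -⅓ + N/9
F = -1 (F = -⅐*7 = -1)
a(J, Q) = -7/9 (a(J, Q) = -1 + (-⅓ + (⅑)*5) = -1 + (-⅓ + 5/9) = -1 + 2/9 = -7/9)
((-2 - 103)*(a(5, 4) + 106) - 143)*(414 + 354) = ((-2 - 103)*(-7/9 + 106) - 143)*(414 + 354) = (-105*947/9 - 143)*768 = (-33145/3 - 143)*768 = -33574/3*768 = -8594944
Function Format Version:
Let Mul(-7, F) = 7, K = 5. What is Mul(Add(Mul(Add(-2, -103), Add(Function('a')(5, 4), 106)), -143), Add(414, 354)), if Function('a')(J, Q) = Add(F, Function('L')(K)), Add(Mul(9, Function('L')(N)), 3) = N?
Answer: -8594944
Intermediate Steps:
Function('L')(N) = Add(Rational(-1, 3), Mul(Rational(1, 9), N))
F = -1 (F = Mul(Rational(-1, 7), 7) = -1)
Function('a')(J, Q) = Rational(-7, 9) (Function('a')(J, Q) = Add(-1, Add(Rational(-1, 3), Mul(Rational(1, 9), 5))) = Add(-1, Add(Rational(-1, 3), Rational(5, 9))) = Add(-1, Rational(2, 9)) = Rational(-7, 9))
Mul(Add(Mul(Add(-2, -103), Add(Function('a')(5, 4), 106)), -143), Add(414, 354)) = Mul(Add(Mul(Add(-2, -103), Add(Rational(-7, 9), 106)), -143), Add(414, 354)) = Mul(Add(Mul(-105, Rational(947, 9)), -143), 768) = Mul(Add(Rational(-33145, 3), -143), 768) = Mul(Rational(-33574, 3), 768) = -8594944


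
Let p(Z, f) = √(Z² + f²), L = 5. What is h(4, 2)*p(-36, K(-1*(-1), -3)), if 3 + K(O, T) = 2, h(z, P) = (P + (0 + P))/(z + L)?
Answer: 4*√1297/9 ≈ 16.006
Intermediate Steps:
h(z, P) = 2*P/(5 + z) (h(z, P) = (P + (0 + P))/(z + 5) = (P + P)/(5 + z) = (2*P)/(5 + z) = 2*P/(5 + z))
K(O, T) = -1 (K(O, T) = -3 + 2 = -1)
h(4, 2)*p(-36, K(-1*(-1), -3)) = (2*2/(5 + 4))*√((-36)² + (-1)²) = (2*2/9)*√(1296 + 1) = (2*2*(⅑))*√1297 = 4*√1297/9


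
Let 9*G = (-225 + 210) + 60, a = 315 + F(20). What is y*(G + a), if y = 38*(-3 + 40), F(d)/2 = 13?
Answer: 486476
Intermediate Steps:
F(d) = 26 (F(d) = 2*13 = 26)
a = 341 (a = 315 + 26 = 341)
G = 5 (G = ((-225 + 210) + 60)/9 = (-15 + 60)/9 = (⅑)*45 = 5)
y = 1406 (y = 38*37 = 1406)
y*(G + a) = 1406*(5 + 341) = 1406*346 = 486476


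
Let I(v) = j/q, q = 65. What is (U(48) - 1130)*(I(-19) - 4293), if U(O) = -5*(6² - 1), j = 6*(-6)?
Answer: 72840141/13 ≈ 5.6031e+6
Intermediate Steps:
j = -36
I(v) = -36/65
U(O) = -175 (U(O) = -5*(36 - 1) = -5*35 = -175)
(U(48) - 1130)*(I(-19) - 4293) = (-175 - 1130)*(-36/65 - 4293) = -1305*(-279081/65) = 72840141/13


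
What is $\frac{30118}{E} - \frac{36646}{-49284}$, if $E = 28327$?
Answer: $\frac{1261203377}{698033934} \approx 1.8068$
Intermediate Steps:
$\frac{30118}{E} - \frac{36646}{-49284} = \frac{30118}{28327} - \frac{36646}{-49284} = 30118 \cdot \frac{1}{28327} - - \frac{18323}{24642} = \frac{30118}{28327} + \frac{18323}{24642} = \frac{1261203377}{698033934}$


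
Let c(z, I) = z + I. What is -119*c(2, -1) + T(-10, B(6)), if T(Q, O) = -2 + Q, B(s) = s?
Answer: -131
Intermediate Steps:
c(z, I) = I + z
-119*c(2, -1) + T(-10, B(6)) = -119*(-1 + 2) + (-2 - 10) = -119*1 - 12 = -119 - 12 = -131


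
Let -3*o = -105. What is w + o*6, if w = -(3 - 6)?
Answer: 213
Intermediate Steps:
o = 35 (o = -⅓*(-105) = 35)
w = 3 (w = -1*(-3) = 3)
w + o*6 = 3 + 35*6 = 3 + 210 = 213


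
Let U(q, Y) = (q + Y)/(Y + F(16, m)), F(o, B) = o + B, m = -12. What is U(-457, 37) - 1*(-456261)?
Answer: 18706281/41 ≈ 4.5625e+5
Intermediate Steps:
F(o, B) = B + o
U(q, Y) = (Y + q)/(4 + Y) (U(q, Y) = (q + Y)/(Y + (-12 + 16)) = (Y + q)/(Y + 4) = (Y + q)/(4 + Y))
U(-457, 37) - 1*(-456261) = (37 - 457)/(4 + 37) - 1*(-456261) = -420/41 + 456261 = 18706281/41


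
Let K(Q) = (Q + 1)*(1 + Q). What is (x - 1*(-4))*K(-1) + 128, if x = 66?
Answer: 128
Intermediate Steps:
K(Q) = (1 + Q)² (K(Q) = (1 + Q)*(1 + Q) = (1 + Q)²)
(x - 1*(-4))*K(-1) + 128 = (66 - 1*(-4))*(1 - 1)² + 128 = (66 + 4)*0² + 128 = 70*0 + 128 = 0 + 128 = 128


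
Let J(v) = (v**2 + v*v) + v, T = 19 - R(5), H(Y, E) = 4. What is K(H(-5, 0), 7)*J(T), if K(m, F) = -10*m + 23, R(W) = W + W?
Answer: -2907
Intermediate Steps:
R(W) = 2*W
K(m, F) = 23 - 10*m
T = 9 (T = 19 - 2*5 = 19 - 1*10 = 19 - 10 = 9)
J(v) = v + 2*v**2 (J(v) = (v**2 + v**2) + v = 2*v**2 + v = v + 2*v**2)
K(H(-5, 0), 7)*J(T) = (23 - 10*4)*(9*(1 + 2*9)) = (23 - 40)*(9*(1 + 18)) = -153*19 = -17*171 = -2907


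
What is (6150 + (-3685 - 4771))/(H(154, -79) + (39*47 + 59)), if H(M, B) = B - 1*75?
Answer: -1153/869 ≈ -1.3268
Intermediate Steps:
H(M, B) = -75 + B (H(M, B) = B - 75 = -75 + B)
(6150 + (-3685 - 4771))/(H(154, -79) + (39*47 + 59)) = (6150 + (-3685 - 4771))/((-75 - 79) + (39*47 + 59)) = (6150 - 8456)/(-154 + (1833 + 59)) = -2306/(-154 + 1892) = -2306/1738 = -2306*1/1738 = -1153/869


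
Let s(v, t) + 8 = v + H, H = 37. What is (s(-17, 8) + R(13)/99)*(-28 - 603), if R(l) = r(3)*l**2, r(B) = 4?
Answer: -1176184/99 ≈ -11881.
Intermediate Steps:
s(v, t) = 29 + v (s(v, t) = -8 + (v + 37) = -8 + (37 + v) = 29 + v)
R(l) = 4*l**2
(s(-17, 8) + R(13)/99)*(-28 - 603) = ((29 - 17) + (4*13**2)/99)*(-28 - 603) = (12 + (4*169)*(1/99))*(-631) = (12 + 676*(1/99))*(-631) = (12 + 676/99)*(-631) = (1864/99)*(-631) = -1176184/99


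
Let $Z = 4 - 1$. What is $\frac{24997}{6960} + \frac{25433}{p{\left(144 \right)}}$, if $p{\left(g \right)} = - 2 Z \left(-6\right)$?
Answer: $\frac{14826131}{20880} \approx 710.06$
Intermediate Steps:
$Z = 3$
$p{\left(g \right)} = 36$ ($p{\left(g \right)} = \left(-2\right) 3 \left(-6\right) = \left(-6\right) \left(-6\right) = 36$)
$\frac{24997}{6960} + \frac{25433}{p{\left(144 \right)}} = \frac{24997}{6960} + \frac{25433}{36} = \frac{14826131}{20880}$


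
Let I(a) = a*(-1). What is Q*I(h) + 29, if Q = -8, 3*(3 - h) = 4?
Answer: 127/3 ≈ 42.333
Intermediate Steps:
h = 5/3 (h = 3 - ⅓*4 = 3 - 4/3 = 5/3 ≈ 1.6667)
I(a) = -a
Q*I(h) + 29 = -(-8)*5/3 + 29 = -8*(-5/3) + 29 = 40/3 + 29 = 127/3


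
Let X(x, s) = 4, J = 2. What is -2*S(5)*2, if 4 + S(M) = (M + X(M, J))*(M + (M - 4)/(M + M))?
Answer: -838/5 ≈ -167.60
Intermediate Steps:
S(M) = -4 + (4 + M)*(M + (-4 + M)/(2*M)) (S(M) = -4 + (M + 4)*(M + (M - 4)/(M + M)) = -4 + (4 + M)*(M + (-4 + M)/((2*M))) = -4 + (4 + M)*(M + (-4 + M)*(1/(2*M))) = -4 + (4 + M)*(M + (-4 + M)/(2*M)))
-2*S(5)*2 = -2*(-4 + 5**2 - 8/5 + (9/2)*5)*2 = -2*(-4 + 25 - 8*1/5 + 45/2)*2 = -2*(-4 + 25 - 8/5 + 45/2)*2 = -2*419/10*2 = -419/5*2 = -838/5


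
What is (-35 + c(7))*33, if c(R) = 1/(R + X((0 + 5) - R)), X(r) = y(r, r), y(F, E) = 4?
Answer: -1152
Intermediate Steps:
X(r) = 4
c(R) = 1/(4 + R) (c(R) = 1/(R + 4) = 1/(4 + R))
(-35 + c(7))*33 = (-35 + 1/(4 + 7))*33 = (-35 + 1/11)*33 = -384/11*33 = -1152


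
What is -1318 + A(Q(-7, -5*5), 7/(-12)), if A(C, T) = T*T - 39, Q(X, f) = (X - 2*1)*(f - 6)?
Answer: -195359/144 ≈ -1356.7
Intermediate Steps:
Q(X, f) = (-6 + f)*(-2 + X) (Q(X, f) = (X - 2)*(-6 + f) = (-2 + X)*(-6 + f) = (-6 + f)*(-2 + X))
A(C, T) = -39 + T² (A(C, T) = T² - 39 = -39 + T²)
-1318 + A(Q(-7, -5*5), 7/(-12)) = -1318 + (-39 + (7/(-12))²) = -1318 + (-39 + (7*(-1/12))²) = -1318 + (-39 + (-7/12)²) = -1318 + (-39 + 49/144) = -1318 - 5567/144 = -195359/144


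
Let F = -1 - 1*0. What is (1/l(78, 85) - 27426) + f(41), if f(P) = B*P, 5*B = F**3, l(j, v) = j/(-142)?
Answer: -5350024/195 ≈ -27436.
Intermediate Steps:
l(j, v) = -j/142 (l(j, v) = j*(-1/142) = -j/142)
F = -1 (F = -1 + 0 = -1)
B = -1/5 (B = (1/5)*(-1)**3 = (1/5)*(-1) = -1/5 ≈ -0.20000)
f(P) = -P/5
(1/l(78, 85) - 27426) + f(41) = (1/(-1/142*78) - 27426) - 1/5*41 = (1/(-39/71) - 27426) - 41/5 = (-71/39 - 27426) - 41/5 = -1069685/39 - 41/5 = -5350024/195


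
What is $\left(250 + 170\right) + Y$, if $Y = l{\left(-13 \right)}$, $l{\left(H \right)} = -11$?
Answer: $409$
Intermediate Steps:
$Y = -11$
$\left(250 + 170\right) + Y = \left(250 + 170\right) - 11 = 420 - 11 = 409$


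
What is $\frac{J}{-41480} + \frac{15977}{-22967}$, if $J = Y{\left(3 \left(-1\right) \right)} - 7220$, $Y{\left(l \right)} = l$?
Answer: $- \frac{29225607}{56039480} \approx -0.52152$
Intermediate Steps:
$J = -7223$ ($J = 3 \left(-1\right) - 7220 = -3 - 7220 = -7223$)
$\frac{J}{-41480} + \frac{15977}{-22967} = - \frac{7223}{-41480} + \frac{15977}{-22967} = \left(-7223\right) \left(- \frac{1}{41480}\right) + 15977 \left(- \frac{1}{22967}\right) = \frac{7223}{41480} - \frac{15977}{22967} = - \frac{29225607}{56039480}$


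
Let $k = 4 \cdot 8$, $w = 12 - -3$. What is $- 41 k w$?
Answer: $-19680$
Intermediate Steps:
$w = 15$ ($w = 12 + 3 = 15$)
$k = 32$
$- 41 k w = \left(-41\right) 32 \cdot 15 = \left(-1312\right) 15 = -19680$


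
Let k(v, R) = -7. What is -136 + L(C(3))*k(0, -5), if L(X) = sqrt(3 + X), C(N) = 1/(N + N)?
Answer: -136 - 7*sqrt(114)/6 ≈ -148.46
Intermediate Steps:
C(N) = 1/(2*N)
-136 + L(C(3))*k(0, -5) = -136 + sqrt(3 + (1/2)/3)*(-7) = -136 + sqrt(3 + (1/2)*(1/3))*(-7) = -136 + sqrt(3 + 1/6)*(-7) = -136 + sqrt(19/6)*(-7) = -136 + (sqrt(114)/6)*(-7) = -136 - 7*sqrt(114)/6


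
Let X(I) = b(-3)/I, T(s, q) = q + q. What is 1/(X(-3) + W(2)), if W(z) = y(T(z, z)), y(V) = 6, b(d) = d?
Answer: ⅐ ≈ 0.14286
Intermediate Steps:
T(s, q) = 2*q
W(z) = 6
X(I) = -3/I
1/(X(-3) + W(2)) = 1/(-3/(-3) + 6) = 1/(-3*(-⅓) + 6) = 1/(1 + 6) = 1/7 = ⅐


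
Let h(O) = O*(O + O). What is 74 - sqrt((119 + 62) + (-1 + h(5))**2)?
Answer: 74 - sqrt(2582) ≈ 23.187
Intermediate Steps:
h(O) = 2*O**2 (h(O) = O*(2*O) = 2*O**2)
74 - sqrt((119 + 62) + (-1 + h(5))**2) = 74 - sqrt((119 + 62) + (-1 + 2*5**2)**2) = 74 - sqrt(181 + (-1 + 2*25)**2) = 74 - sqrt(181 + (-1 + 50)**2) = 74 - sqrt(181 + 49**2) = 74 - sqrt(181 + 2401) = 74 - sqrt(2582)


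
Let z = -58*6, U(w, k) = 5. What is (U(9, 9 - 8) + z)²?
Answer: 117649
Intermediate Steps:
z = -348
(U(9, 9 - 8) + z)² = (5 - 348)² = (-343)² = 117649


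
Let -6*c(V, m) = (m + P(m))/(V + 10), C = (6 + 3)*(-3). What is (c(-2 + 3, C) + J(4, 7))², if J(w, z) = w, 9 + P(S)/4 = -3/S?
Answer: 8637721/352836 ≈ 24.481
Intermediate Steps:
P(S) = -36 - 12/S (P(S) = -36 + 4*(-3/S) = -36 - 12/S)
C = -27 (C = 9*(-3) = -27)
c(V, m) = -(-36 + m - 12/m)/(6*(10 + V)) (c(V, m) = -(m + (-36 - 12/m))/(6*(V + 10)) = -(-36 + m - 12/m)/(6*(10 + V)))
(c(-2 + 3, C) + J(4, 7))² = ((⅙)*(12 - 27*(36 - 1*(-27)))/(-27*(10 + (-2 + 3))) + 4)² = ((⅙)*(-1/27)*(12 - 27*(36 + 27))/(10 + 1) + 4)² = ((⅙)*(-1/27)*(12 - 27*63)/11 + 4)² = ((⅙)*(-1/27)*(1/11)*(12 - 1701) + 4)² = ((⅙)*(-1/27)*(1/11)*(-1689) + 4)² = (563/594 + 4)² = (2939/594)² = 8637721/352836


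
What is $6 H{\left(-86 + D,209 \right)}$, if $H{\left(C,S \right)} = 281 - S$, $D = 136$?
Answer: $432$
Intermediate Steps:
$6 H{\left(-86 + D,209 \right)} = 6 \left(281 - 209\right) = 6 \cdot 72 = 432$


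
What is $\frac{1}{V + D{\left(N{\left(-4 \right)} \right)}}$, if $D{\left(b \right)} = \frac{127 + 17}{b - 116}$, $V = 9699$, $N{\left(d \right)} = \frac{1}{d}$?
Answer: $\frac{155}{1503153} \approx 0.00010312$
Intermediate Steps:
$D{\left(b \right)} = \frac{144}{-116 + b}$
$\frac{1}{V + D{\left(N{\left(-4 \right)} \right)}} = \frac{1}{9699 + \frac{144}{-116 + \frac{1}{-4}}} = \frac{1}{9699 + \frac{144}{-116 - \frac{1}{4}}} = \frac{1}{9699 + \frac{144}{- \frac{465}{4}}} = \frac{1}{9699 + 144 \left(- \frac{4}{465}\right)} = \frac{1}{9699 - \frac{192}{155}} = \frac{1}{\frac{1503153}{155}} = \frac{155}{1503153}$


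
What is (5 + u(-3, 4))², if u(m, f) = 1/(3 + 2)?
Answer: 676/25 ≈ 27.040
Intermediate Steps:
u(m, f) = ⅕ (u(m, f) = 1/5 = ⅕)
(5 + u(-3, 4))² = (5 + ⅕)² = (26/5)² = 676/25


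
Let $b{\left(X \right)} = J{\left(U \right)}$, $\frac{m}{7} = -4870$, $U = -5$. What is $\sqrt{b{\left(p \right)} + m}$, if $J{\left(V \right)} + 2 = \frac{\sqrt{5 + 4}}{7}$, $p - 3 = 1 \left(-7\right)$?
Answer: $\frac{i \sqrt{1670487}}{7} \approx 184.64 i$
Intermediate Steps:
$m = -34090$ ($m = 7 \left(-4870\right) = -34090$)
$p = -4$ ($p = 3 + 1 \left(-7\right) = 3 - 7 = -4$)
$J{\left(V \right)} = - \frac{11}{7}$ ($J{\left(V \right)} = -2 + \frac{\sqrt{5 + 4}}{7} = -2 + \sqrt{9} \cdot \frac{1}{7} = -2 + 3 \cdot \frac{1}{7} = -2 + \frac{3}{7} = - \frac{11}{7}$)
$b{\left(X \right)} = - \frac{11}{7}$
$\sqrt{b{\left(p \right)} + m} = \sqrt{- \frac{11}{7} - 34090} = \sqrt{- \frac{238641}{7}} = \frac{i \sqrt{1670487}}{7}$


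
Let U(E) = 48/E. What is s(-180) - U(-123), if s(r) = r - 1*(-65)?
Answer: -4699/41 ≈ -114.61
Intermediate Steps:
s(r) = 65 + r (s(r) = r + 65 = 65 + r)
s(-180) - U(-123) = (65 - 180) - 48/(-123) = -115 - 48*(-1)/123 = -115 - 1*(-16/41) = -115 + 16/41 = -4699/41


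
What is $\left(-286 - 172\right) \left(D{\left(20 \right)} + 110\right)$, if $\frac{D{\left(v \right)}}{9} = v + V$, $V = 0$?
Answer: $-132820$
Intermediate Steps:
$D{\left(v \right)} = 9 v$ ($D{\left(v \right)} = 9 \left(v + 0\right) = 9 v$)
$\left(-286 - 172\right) \left(D{\left(20 \right)} + 110\right) = \left(-286 - 172\right) \left(9 \cdot 20 + 110\right) = - 458 \left(180 + 110\right) = \left(-458\right) 290 = -132820$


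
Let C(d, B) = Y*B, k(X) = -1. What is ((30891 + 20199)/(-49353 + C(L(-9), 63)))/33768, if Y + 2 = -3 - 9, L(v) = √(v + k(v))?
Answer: -1703/56544516 ≈ -3.0118e-5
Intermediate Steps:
L(v) = √(-1 + v) (L(v) = √(v - 1) = √(-1 + v))
Y = -14 (Y = -2 + (-3 - 9) = -2 - 12 = -14)
C(d, B) = -14*B
((30891 + 20199)/(-49353 + C(L(-9), 63)))/33768 = ((30891 + 20199)/(-49353 - 14*63))/33768 = (51090/(-49353 - 882))*(1/33768) = (51090/(-50235))*(1/33768) = (51090*(-1/50235))*(1/33768) = -3406/3349*1/33768 = -1703/56544516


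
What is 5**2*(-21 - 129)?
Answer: -3750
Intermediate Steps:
5**2*(-21 - 129) = 25*(-150) = -3750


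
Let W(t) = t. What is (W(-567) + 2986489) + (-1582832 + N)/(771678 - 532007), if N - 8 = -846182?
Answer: 715636482656/239671 ≈ 2.9859e+6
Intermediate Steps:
N = -846174 (N = 8 - 846182 = -846174)
(W(-567) + 2986489) + (-1582832 + N)/(771678 - 532007) = (-567 + 2986489) + (-1582832 - 846174)/(771678 - 532007) = 2985922 - 2429006/239671 = 715636482656/239671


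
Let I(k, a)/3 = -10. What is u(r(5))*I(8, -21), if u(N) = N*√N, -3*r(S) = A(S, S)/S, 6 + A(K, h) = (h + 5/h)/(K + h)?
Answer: -162/25 ≈ -6.4800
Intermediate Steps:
A(K, h) = -6 + (h + 5/h)/(K + h)
I(k, a) = -30 (I(k, a) = 3*(-10) = -30)
r(S) = -(5 - 11*S²)/(6*S³) (r(S) = -(5 - 5*S² - 6*S*S)/(S*(S + S))/(3*S) = -(5 - 5*S² - 6*S²)/(S*((2*S)))/(3*S) = -(1/(2*S))*(5 - 11*S²)/S/(3*S) = -(5 - 11*S²)/(2*S²)/(3*S) = -(5 - 11*S²)/(6*S³))
u(N) = N^(3/2)
u(r(5))*I(8, -21) = ((⅙)*(-5 + 11*5²)/5³)^(3/2)*(-30) = ((⅙)*(1/125)*(-5 + 11*25))^(3/2)*(-30) = ((⅙)*(1/125)*(-5 + 275))^(3/2)*(-30) = ((⅙)*(1/125)*270)^(3/2)*(-30) = (9/25)^(3/2)*(-30) = (27/125)*(-30) = -162/25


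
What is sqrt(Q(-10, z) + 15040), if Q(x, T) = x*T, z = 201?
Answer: sqrt(13030) ≈ 114.15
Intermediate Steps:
Q(x, T) = T*x
sqrt(Q(-10, z) + 15040) = sqrt(201*(-10) + 15040) = sqrt(-2010 + 15040) = sqrt(13030)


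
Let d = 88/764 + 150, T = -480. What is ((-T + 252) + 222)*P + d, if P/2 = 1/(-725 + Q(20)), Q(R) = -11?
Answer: 5184541/35144 ≈ 147.52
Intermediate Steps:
d = 28672/191 (d = 88*(1/764) + 150 = 22/191 + 150 = 28672/191 ≈ 150.12)
P = -1/368 (P = 2/(-725 - 11) = 2/(-736) = 2*(-1/736) = -1/368 ≈ -0.0027174)
((-T + 252) + 222)*P + d = ((-1*(-480) + 252) + 222)*(-1/368) + 28672/191 = ((480 + 252) + 222)*(-1/368) + 28672/191 = (732 + 222)*(-1/368) + 28672/191 = 954*(-1/368) + 28672/191 = -477/184 + 28672/191 = 5184541/35144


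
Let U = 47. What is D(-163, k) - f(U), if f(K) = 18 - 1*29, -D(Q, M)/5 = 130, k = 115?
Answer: -639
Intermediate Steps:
D(Q, M) = -650 (D(Q, M) = -5*130 = -650)
f(K) = -11 (f(K) = 18 - 29 = -11)
D(-163, k) - f(U) = -650 - 1*(-11) = -650 + 11 = -639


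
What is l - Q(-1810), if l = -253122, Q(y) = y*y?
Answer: -3529222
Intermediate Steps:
Q(y) = y²
l - Q(-1810) = -253122 - 1*(-1810)² = -253122 - 1*3276100 = -253122 - 3276100 = -3529222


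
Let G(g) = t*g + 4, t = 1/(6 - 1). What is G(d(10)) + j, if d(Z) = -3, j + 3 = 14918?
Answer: 74592/5 ≈ 14918.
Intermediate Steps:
t = ⅕ (t = 1/5 = ⅕ ≈ 0.20000)
j = 14915 (j = -3 + 14918 = 14915)
G(g) = 4 + g/5 (G(g) = g/5 + 4 = 4 + g/5)
G(d(10)) + j = (4 + (⅕)*(-3)) + 14915 = (4 - ⅗) + 14915 = 17/5 + 14915 = 74592/5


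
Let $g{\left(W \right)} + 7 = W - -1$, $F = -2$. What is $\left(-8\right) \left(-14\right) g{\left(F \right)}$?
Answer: $-896$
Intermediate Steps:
$g{\left(W \right)} = -6 + W$ ($g{\left(W \right)} = -7 + \left(W - -1\right) = -7 + \left(W + 1\right) = -7 + \left(1 + W\right) = -6 + W$)
$\left(-8\right) \left(-14\right) g{\left(F \right)} = \left(-8\right) \left(-14\right) \left(-6 - 2\right) = 112 \left(-8\right) = -896$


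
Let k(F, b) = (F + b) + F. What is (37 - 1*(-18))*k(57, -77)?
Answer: 2035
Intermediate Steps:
k(F, b) = b + 2*F
(37 - 1*(-18))*k(57, -77) = (37 - 1*(-18))*(-77 + 2*57) = (37 + 18)*(-77 + 114) = 55*37 = 2035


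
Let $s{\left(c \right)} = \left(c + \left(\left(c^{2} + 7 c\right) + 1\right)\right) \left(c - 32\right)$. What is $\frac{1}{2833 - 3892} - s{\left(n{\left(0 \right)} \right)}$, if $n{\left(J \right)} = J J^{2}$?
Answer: $\frac{33887}{1059} \approx 31.999$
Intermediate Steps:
$n{\left(J \right)} = J^{3}$
$s{\left(c \right)} = \left(-32 + c\right) \left(1 + c^{2} + 8 c\right)$ ($s{\left(c \right)} = \left(c + \left(1 + c^{2} + 7 c\right)\right) \left(-32 + c\right) = \left(1 + c^{2} + 8 c\right) \left(-32 + c\right) = \left(-32 + c\right) \left(1 + c^{2} + 8 c\right)$)
$\frac{1}{2833 - 3892} - s{\left(n{\left(0 \right)} \right)} = \frac{1}{2833 - 3892} - \left(-32 + \left(0^{3}\right)^{3} - 255 \cdot 0^{3} - 24 \left(0^{3}\right)^{2}\right) = \frac{1}{-1059} - \left(-32 + 0^{3} - 0 - 24 \cdot 0^{2}\right) = - \frac{1}{1059} - \left(-32 + 0 + 0 - 0\right) = - \frac{1}{1059} - \left(-32 + 0 + 0 + 0\right) = - \frac{1}{1059} - -32 = - \frac{1}{1059} + 32 = \frac{33887}{1059}$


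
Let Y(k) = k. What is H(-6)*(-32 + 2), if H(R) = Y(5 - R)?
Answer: -330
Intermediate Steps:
H(R) = 5 - R
H(-6)*(-32 + 2) = (5 - 1*(-6))*(-32 + 2) = (5 + 6)*(-30) = 11*(-30) = -330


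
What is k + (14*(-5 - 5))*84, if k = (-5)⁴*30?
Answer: 6990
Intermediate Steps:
k = 18750 (k = 625*30 = 18750)
k + (14*(-5 - 5))*84 = 18750 + (14*(-5 - 5))*84 = 18750 + (14*(-10))*84 = 18750 - 140*84 = 18750 - 11760 = 6990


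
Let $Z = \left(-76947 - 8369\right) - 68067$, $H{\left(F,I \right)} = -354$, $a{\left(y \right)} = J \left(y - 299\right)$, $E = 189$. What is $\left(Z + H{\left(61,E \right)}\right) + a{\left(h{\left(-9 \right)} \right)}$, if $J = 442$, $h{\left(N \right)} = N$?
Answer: $-289873$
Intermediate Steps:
$a{\left(y \right)} = -132158 + 442 y$ ($a{\left(y \right)} = 442 \left(y - 299\right) = 442 \left(-299 + y\right) = -132158 + 442 y$)
$Z = -153383$ ($Z = -85316 - 68067 = -153383$)
$\left(Z + H{\left(61,E \right)}\right) + a{\left(h{\left(-9 \right)} \right)} = \left(-153383 - 354\right) + \left(-132158 + 442 \left(-9\right)\right) = -153737 - 136136 = -289873$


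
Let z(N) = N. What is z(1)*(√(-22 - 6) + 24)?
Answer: 24 + 2*I*√7 ≈ 24.0 + 5.2915*I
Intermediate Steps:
z(1)*(√(-22 - 6) + 24) = 1*(√(-22 - 6) + 24) = 1*(√(-28) + 24) = 1*(2*I*√7 + 24) = 1*(24 + 2*I*√7) = 24 + 2*I*√7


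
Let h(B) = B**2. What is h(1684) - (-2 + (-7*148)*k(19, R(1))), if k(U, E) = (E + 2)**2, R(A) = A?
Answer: 2845182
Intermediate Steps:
k(U, E) = (2 + E)**2
h(1684) - (-2 + (-7*148)*k(19, R(1))) = 1684**2 - (-2 + (-7*148)*(2 + 1)**2) = 2835856 - (-2 - 1036*3**2) = 2835856 - (-2 - 1036*9) = 2835856 - (-2 - 9324) = 2835856 - 1*(-9326) = 2835856 + 9326 = 2845182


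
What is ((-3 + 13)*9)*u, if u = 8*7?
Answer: 5040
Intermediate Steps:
u = 56
((-3 + 13)*9)*u = ((-3 + 13)*9)*56 = (10*9)*56 = 90*56 = 5040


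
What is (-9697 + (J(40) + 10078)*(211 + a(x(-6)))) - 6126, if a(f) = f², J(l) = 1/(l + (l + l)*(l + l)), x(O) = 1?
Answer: 3414347983/1610 ≈ 2.1207e+6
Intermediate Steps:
J(l) = 1/(l + 4*l²) (J(l) = 1/(l + (2*l)*(2*l)) = 1/(l + 4*l²))
(-9697 + (J(40) + 10078)*(211 + a(x(-6)))) - 6126 = (-9697 + (1/(40*(1 + 4*40)) + 10078)*(211 + 1²)) - 6126 = (-9697 + (1/(40*(1 + 160)) + 10078)*(211 + 1)) - 6126 = (-9697 + ((1/40)/161 + 10078)*212) - 6126 = (-9697 + ((1/40)*(1/161) + 10078)*212) - 6126 = (-9697 + (1/6440 + 10078)*212) - 6126 = (-9697 + (64902321/6440)*212) - 6126 = (-9697 + 3439823013/1610) - 6126 = 3424210843/1610 - 6126 = 3414347983/1610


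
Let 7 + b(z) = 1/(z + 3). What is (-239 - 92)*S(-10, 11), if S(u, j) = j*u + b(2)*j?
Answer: 305844/5 ≈ 61169.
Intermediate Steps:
b(z) = -7 + 1/(3 + z) (b(z) = -7 + 1/(z + 3) = -7 + 1/(3 + z))
S(u, j) = -34*j/5 + j*u (S(u, j) = j*u + ((-20 - 7*2)/(3 + 2))*j = j*u + ((-20 - 14)/5)*j = j*u + ((⅕)*(-34))*j = j*u - 34*j/5 = -34*j/5 + j*u)
(-239 - 92)*S(-10, 11) = (-239 - 92)*((⅕)*11*(-34 + 5*(-10))) = -331*11*(-34 - 50)/5 = -331*11*(-84)/5 = -331*(-924/5) = 305844/5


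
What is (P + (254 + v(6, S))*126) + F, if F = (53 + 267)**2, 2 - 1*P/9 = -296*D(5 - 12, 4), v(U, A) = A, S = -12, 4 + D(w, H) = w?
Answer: 103606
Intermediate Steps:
D(w, H) = -4 + w
P = -29286 (P = 18 - (-2664)*(-4 + (5 - 12)) = 18 - (-2664)*(-4 - 7) = 18 - (-2664)*(-11) = 18 - 9*3256 = 18 - 29304 = -29286)
F = 102400 (F = 320**2 = 102400)
(P + (254 + v(6, S))*126) + F = (-29286 + (254 - 12)*126) + 102400 = (-29286 + 242*126) + 102400 = (-29286 + 30492) + 102400 = 1206 + 102400 = 103606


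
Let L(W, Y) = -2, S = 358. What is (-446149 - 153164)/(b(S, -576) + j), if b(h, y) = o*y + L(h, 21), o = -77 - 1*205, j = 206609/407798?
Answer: -244398642774/66238835749 ≈ -3.6897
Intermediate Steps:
j = 206609/407798 (j = 206609*(1/407798) = 206609/407798 ≈ 0.50665)
o = -282 (o = -77 - 205 = -282)
b(h, y) = -2 - 282*y (b(h, y) = -282*y - 2 = -2 - 282*y)
(-446149 - 153164)/(b(S, -576) + j) = (-446149 - 153164)/((-2 - 282*(-576)) + 206609/407798) = -599313/((-2 + 162432) + 206609/407798) = -599313/(162430 + 206609/407798) = -599313/66238835749/407798 = -599313*407798/66238835749 = -244398642774/66238835749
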